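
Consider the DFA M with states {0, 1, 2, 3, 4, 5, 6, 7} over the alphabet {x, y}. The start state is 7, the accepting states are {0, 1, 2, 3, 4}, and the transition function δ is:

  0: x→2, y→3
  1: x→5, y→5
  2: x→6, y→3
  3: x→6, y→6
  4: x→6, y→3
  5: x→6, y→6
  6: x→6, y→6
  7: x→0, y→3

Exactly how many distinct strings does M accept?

The useful subgraph on states {0, 2, 3, 7} is acyclic, so L(M) is finite; the longest accepting path visits 4 useful states, giving maximum string length 3.
Counting accepting paths from 7 by length: 2 of length 1, 2 of length 2, 1 of length 3. Total 5.

5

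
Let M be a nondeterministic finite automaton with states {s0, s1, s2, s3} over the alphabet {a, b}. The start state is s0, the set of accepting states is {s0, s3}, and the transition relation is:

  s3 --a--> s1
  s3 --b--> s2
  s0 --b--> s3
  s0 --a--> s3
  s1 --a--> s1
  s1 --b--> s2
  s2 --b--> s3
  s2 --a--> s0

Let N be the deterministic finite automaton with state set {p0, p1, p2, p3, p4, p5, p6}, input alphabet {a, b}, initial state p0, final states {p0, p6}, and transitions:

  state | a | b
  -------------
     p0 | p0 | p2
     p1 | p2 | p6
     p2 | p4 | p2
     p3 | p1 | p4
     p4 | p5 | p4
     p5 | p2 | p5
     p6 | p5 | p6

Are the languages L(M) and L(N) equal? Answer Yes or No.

The string b is accepted by M but rejected by N.
So L(M) ≠ L(N).

No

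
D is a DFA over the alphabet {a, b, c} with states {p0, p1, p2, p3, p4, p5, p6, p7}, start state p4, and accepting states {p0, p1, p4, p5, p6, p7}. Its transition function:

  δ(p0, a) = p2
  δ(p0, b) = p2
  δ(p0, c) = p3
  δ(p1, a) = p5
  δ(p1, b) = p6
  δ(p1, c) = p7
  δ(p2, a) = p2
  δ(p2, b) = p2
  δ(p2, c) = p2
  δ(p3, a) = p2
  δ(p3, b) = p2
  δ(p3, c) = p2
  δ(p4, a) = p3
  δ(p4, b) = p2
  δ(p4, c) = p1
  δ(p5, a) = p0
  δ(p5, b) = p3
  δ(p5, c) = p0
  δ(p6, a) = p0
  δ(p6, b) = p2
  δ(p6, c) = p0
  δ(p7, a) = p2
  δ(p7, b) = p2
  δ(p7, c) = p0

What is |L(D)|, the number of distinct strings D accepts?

10

The useful subgraph on states {p0, p1, p4, p5, p6, p7} is acyclic, so L(D) is finite; the longest accepting path visits 4 useful states, giving maximum string length 3.
Counting accepting paths from p4 by length: 1 of length 0, 1 of length 1, 3 of length 2, 5 of length 3. Total 10.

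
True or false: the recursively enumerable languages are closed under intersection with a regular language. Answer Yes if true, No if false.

Yes

First check the input against a DFA for the regular language; if it passes, run the recogniser for L and accept when it does.
So the recursively enumerable languages are closed under intersection with a regular language.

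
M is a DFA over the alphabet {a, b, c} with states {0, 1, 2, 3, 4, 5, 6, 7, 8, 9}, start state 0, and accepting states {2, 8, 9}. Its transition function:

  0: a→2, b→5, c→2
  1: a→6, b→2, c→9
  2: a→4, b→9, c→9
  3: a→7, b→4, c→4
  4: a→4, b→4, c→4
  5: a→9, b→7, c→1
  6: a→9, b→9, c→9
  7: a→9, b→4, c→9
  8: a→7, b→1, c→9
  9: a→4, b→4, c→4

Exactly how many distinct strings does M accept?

The useful subgraph on states {0, 1, 2, 5, 6, 7, 9} is acyclic, so L(M) is finite; the longest accepting path visits 5 useful states, giving maximum string length 4.
Counting accepting paths from 0 by length: 2 of length 1, 5 of length 2, 4 of length 3, 5 of length 4. Total 16.

16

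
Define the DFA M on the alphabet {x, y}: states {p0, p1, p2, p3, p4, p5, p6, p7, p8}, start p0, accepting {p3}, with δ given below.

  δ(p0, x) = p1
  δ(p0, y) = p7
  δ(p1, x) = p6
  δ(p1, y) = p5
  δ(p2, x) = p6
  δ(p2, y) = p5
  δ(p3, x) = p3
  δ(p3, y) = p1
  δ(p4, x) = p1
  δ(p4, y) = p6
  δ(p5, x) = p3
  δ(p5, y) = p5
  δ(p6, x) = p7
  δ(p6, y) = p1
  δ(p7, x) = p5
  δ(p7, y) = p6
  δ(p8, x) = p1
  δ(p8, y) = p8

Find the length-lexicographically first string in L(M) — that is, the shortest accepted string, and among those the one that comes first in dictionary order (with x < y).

xyx

A breadth-first search from p0 reaches an accepting state first via the path p0 → p1 → p5 → p3 on input xyx.
No string of length < 3 is accepted (BFS exhausts all shorter strings without reaching an accepting state), and xyx is the lexicographically least accepting string of length 3.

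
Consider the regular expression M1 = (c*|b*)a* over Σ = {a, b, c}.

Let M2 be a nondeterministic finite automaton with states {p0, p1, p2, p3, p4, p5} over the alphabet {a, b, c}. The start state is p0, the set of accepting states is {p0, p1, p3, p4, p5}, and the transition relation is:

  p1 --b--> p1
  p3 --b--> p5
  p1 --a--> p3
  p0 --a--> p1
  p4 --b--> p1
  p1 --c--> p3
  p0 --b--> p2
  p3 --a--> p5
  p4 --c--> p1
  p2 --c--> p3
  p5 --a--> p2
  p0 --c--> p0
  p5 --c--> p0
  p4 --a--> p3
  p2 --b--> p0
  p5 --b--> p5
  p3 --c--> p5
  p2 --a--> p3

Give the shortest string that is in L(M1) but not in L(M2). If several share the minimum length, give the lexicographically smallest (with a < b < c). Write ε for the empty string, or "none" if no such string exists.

The string b is accepted by M1 but not by M2.
No shorter string lies in the difference, and b is the lexicographically first length-1 string in L(M1) \ L(M2).

b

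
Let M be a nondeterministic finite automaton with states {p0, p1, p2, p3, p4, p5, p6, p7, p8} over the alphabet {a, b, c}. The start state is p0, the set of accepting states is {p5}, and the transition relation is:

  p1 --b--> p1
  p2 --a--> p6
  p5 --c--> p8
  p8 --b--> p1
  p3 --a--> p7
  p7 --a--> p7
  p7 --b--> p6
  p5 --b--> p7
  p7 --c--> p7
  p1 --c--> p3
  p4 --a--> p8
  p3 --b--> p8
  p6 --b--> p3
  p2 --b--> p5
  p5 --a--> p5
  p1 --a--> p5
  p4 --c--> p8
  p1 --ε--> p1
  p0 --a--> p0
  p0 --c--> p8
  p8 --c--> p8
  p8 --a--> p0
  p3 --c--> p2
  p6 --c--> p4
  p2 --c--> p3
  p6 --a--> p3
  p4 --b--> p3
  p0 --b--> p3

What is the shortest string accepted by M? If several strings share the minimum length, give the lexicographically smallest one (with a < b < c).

bcb

A breadth-first search from p0 reaches an accepting state first via the path p0 → p3 → p2 → p5 on input bcb.
No string of length < 3 is accepted (BFS exhausts all shorter strings without reaching an accepting state), and bcb is the lexicographically least accepting string of length 3.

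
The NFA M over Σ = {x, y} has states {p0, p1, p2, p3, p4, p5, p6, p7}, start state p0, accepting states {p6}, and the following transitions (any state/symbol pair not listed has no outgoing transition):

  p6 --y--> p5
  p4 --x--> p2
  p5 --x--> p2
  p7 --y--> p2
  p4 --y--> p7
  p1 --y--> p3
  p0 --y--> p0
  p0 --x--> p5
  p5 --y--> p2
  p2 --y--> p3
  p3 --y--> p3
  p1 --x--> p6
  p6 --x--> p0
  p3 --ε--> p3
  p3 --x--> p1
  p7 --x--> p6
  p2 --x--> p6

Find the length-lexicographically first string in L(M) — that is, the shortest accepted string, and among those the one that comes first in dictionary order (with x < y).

xxx

A breadth-first search from p0 reaches an accepting state first via the path p0 → p5 → p2 → p6 on input xxx.
No string of length < 3 is accepted (BFS exhausts all shorter strings without reaching an accepting state), and xxx is the lexicographically least accepting string of length 3.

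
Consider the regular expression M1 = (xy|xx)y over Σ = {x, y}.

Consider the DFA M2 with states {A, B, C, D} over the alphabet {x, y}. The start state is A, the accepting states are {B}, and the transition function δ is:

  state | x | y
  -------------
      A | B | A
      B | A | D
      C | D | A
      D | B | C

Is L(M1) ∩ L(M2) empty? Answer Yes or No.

Converting the expression M1 to a DFA (subset construction, then merging equivalent states) gives the minimal DFA with states {r0, r1, r2, r3, r4}, start state r0, accepting states {r4} and transitions r0: x→r1, y→r2; r1: x→r3, y→r3; r2: x→r2, y→r2; r3: x→r2, y→r4; r4: x→r2, y→r2.
Exploring the product automaton M1 × M2 from the start pair (r0, A), following both machines on each input symbol, reaches 10 state pairs: (r0, A), (r1, B), (r2, A), (r3, A), (r3, D), (r2, B), (r4, A), (r4, C), (r2, D), (r2, C).
M1 accepts in {r4} and M2 accepts in {B}; no reachable pair has both components accepting, so no string drives both machines to acceptance simultaneously and L(M1) ∩ L(M2) = ∅.
So no string is accepted by both, and the intersection is empty.

Yes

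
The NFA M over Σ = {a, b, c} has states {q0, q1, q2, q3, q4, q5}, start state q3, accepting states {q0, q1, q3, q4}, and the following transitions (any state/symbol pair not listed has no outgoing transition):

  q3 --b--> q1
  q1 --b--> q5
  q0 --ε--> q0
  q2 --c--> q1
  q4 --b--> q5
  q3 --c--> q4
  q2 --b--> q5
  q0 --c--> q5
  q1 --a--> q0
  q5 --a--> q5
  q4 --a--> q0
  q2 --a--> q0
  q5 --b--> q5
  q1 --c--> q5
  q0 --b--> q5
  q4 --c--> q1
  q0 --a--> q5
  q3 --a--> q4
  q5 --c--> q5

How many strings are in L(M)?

11

The useful subgraph on states {q0, q1, q3, q4} is acyclic, so L(M) is finite; the longest accepting path visits 4 useful states, giving maximum string length 3.
Counting accepting paths from q3 by length: 1 of length 0, 3 of length 1, 5 of length 2, 2 of length 3. Total 11.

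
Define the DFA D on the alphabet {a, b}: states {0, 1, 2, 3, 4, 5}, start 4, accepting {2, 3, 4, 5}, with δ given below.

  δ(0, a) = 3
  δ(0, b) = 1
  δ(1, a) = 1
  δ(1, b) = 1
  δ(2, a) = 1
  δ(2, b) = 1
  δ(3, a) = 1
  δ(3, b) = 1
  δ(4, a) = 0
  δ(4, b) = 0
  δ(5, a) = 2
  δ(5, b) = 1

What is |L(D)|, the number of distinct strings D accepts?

The useful subgraph on states {0, 3, 4} is acyclic, so L(D) is finite; the longest accepting path visits 3 useful states, giving maximum string length 2.
Counting accepting paths from 4 by length: 1 of length 0, 2 of length 2. Total 3.

3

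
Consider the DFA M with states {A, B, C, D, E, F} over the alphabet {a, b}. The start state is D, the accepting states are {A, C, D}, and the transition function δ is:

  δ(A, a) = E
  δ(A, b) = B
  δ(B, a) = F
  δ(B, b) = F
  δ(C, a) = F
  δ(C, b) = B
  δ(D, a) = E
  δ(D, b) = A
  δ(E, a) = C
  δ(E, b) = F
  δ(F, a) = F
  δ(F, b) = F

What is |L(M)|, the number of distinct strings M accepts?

4

The useful subgraph on states {A, C, D, E} is acyclic, so L(M) is finite; the longest accepting path visits 4 useful states, giving maximum string length 3.
Counting accepting paths from D by length: 1 of length 0, 1 of length 1, 1 of length 2, 1 of length 3. Total 4.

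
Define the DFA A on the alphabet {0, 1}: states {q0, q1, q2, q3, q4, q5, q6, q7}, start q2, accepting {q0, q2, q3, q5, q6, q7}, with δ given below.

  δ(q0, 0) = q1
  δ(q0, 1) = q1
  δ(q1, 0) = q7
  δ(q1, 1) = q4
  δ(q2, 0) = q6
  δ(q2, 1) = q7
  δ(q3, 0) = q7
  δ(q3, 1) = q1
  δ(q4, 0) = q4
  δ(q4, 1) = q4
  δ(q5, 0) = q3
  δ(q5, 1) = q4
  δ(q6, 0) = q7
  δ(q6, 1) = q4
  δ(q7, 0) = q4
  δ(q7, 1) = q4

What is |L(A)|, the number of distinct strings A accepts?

The useful subgraph on states {q2, q6, q7} is acyclic, so L(A) is finite; the longest accepting path visits 3 useful states, giving maximum string length 2.
Counting accepting paths from q2 by length: 1 of length 0, 2 of length 1, 1 of length 2. Total 4.

4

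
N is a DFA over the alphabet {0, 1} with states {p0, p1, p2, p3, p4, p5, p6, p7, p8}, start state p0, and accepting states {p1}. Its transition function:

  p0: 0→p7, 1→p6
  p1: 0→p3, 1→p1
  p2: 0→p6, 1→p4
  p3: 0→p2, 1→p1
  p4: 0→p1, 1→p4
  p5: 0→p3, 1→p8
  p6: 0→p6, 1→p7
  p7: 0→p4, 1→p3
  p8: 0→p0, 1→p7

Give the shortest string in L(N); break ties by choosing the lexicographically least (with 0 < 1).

A breadth-first search from p0 reaches an accepting state first via the path p0 → p7 → p4 → p1 on input 000.
No string of length < 3 is accepted (BFS exhausts all shorter strings without reaching an accepting state), and 000 is the lexicographically least accepting string of length 3.

000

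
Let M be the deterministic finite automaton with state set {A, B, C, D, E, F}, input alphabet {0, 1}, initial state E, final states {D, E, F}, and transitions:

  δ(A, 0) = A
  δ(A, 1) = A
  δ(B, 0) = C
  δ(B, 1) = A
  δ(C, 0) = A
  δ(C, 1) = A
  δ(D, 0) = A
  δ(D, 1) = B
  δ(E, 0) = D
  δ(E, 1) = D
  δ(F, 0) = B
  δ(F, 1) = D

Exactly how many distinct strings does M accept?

The useful subgraph on states {D, E} is acyclic, so L(M) is finite; the longest accepting path visits 2 useful states, giving maximum string length 1.
Counting accepting paths from E by length: 1 of length 0, 2 of length 1. Total 3.

3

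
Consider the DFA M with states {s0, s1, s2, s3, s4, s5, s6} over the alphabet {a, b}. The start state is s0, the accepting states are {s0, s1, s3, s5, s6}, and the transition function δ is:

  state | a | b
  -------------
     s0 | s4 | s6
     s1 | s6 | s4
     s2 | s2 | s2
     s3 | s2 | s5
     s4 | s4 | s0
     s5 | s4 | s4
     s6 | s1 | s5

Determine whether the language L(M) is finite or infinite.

infinite

State s0 is reachable from the start and can reach an accepting state, and it lies on the cycle s0 → s4 → s0.
Traversing that cycle any number of times yields accepted strings of unbounded length, so the language is infinite.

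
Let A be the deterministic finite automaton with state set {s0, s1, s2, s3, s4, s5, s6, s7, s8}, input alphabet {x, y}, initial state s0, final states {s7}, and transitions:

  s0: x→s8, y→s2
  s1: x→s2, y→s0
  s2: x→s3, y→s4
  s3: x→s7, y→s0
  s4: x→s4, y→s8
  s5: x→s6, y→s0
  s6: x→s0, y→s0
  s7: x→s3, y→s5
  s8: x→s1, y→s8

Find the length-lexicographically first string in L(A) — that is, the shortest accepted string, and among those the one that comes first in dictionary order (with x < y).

A breadth-first search from s0 reaches an accepting state first via the path s0 → s2 → s3 → s7 on input yxx.
No string of length < 3 is accepted (BFS exhausts all shorter strings without reaching an accepting state), and yxx is the lexicographically least accepting string of length 3.

yxx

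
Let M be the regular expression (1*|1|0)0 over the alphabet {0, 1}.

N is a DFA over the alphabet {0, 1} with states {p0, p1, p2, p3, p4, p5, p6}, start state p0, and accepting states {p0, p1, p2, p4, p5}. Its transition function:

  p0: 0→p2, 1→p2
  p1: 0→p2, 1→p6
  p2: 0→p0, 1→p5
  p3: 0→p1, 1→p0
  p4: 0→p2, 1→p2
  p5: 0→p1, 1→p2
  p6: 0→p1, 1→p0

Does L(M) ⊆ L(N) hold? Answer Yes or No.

Yes

Converting the expression M to a DFA (subset construction, then merging equivalent states) gives the minimal DFA with states {m0, m1, m2, m3, m4}, start state m0, accepting states {m1, m3} and transitions m0: 0→m1, 1→m2; m1: 0→m3, 1→m4; m2: 0→m3, 1→m2; m3: 0→m4, 1→m4; m4: 0→m4, 1→m4.
Exploring the product automaton M × N from the start pair (m0, p0), following both machines on each input symbol, reaches 11 state pairs: (m0, p0), (m1, p2), (m2, p2), (m3, p0), (m4, p5), (m2, p5), (m4, p2), (m4, p1), (m3, p1), (m4, p0), (m4, p6).
M accepts in {m1, m3} and N accepts in {p0, p1, p2, p4, p5}. The reachable pairs whose M-component is accepting are (m1, p2), (m3, p0), (m3, p1); in each of them the N-component is accepting too, so the product for L(M) \ L(N) (M-component accepting, N-component rejecting) has no reachable accepting pair and the difference is empty.
Hence every string in L(M) is also in L(N).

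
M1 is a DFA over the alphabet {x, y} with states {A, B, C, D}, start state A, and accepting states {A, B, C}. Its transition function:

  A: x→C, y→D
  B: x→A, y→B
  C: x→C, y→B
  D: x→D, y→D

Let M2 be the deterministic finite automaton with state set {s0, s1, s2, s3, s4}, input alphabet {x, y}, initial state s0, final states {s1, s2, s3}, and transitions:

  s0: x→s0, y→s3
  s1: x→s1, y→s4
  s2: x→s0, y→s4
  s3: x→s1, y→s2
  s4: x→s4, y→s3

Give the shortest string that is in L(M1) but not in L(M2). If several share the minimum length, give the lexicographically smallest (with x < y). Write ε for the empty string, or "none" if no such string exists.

ε

The empty string ε is accepted by M1 but not by M2.
Since ε is the unique shortest string, it is the required witness.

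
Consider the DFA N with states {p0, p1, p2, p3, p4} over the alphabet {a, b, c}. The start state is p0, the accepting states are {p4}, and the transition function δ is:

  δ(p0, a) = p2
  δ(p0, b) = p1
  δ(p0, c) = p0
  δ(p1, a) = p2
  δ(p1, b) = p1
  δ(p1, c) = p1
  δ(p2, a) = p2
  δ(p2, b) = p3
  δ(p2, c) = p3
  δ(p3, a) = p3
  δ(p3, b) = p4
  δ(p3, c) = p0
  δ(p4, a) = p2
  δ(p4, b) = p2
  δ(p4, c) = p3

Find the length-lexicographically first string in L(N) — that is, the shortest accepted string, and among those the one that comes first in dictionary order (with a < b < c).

abb

A breadth-first search from p0 reaches an accepting state first via the path p0 → p2 → p3 → p4 on input abb.
No string of length < 3 is accepted (BFS exhausts all shorter strings without reaching an accepting state), and abb is the lexicographically least accepting string of length 3.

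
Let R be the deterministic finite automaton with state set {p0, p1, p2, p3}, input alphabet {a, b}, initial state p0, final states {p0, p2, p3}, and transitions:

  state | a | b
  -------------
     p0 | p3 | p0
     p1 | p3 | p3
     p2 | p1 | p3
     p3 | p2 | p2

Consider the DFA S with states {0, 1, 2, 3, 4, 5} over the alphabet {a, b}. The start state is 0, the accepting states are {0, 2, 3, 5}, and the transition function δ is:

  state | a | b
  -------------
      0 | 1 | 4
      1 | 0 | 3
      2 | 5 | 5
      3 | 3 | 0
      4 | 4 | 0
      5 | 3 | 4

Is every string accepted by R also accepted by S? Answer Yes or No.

No

The string a is in L(R) but not in L(S).
So L(R) ⊄ L(S).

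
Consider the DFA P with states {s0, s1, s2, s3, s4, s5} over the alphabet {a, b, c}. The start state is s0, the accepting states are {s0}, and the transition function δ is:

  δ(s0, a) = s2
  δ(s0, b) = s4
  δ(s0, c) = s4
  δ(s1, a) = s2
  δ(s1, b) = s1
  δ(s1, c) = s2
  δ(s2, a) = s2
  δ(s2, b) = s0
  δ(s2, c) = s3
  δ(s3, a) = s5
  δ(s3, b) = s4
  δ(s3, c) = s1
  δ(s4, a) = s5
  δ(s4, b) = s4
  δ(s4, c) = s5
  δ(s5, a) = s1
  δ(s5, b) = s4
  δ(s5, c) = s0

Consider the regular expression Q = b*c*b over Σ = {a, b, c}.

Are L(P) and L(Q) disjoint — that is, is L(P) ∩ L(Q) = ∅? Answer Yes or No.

Yes

Converting the expression Q to a DFA (subset construction, then merging equivalent states) gives the minimal DFA with states {q0, q1, q2, q3, q4}, start state q0, accepting states {q2, q4} and transitions q0: a→q1, b→q2, c→q3; q1: a→q1, b→q1, c→q1; q2: a→q1, b→q2, c→q3; q3: a→q1, b→q4, c→q3; q4: a→q1, b→q1, c→q1.
Exploring the product automaton P × Q from the start pair (s0, q0), following both machines on each input symbol, reaches 12 state pairs: (s0, q0), (s2, q1), (s4, q2), (s4, q3), (s0, q1), (s3, q1), (s5, q1), (s5, q3), (s4, q4), (s4, q1), (s1, q1), (s0, q3).
P accepts in {s0} and Q accepts in {q2, q4}; no reachable pair has both components accepting, so no string drives both machines to acceptance simultaneously and L(P) ∩ L(Q) = ∅.
So no string is accepted by both, and the intersection is empty.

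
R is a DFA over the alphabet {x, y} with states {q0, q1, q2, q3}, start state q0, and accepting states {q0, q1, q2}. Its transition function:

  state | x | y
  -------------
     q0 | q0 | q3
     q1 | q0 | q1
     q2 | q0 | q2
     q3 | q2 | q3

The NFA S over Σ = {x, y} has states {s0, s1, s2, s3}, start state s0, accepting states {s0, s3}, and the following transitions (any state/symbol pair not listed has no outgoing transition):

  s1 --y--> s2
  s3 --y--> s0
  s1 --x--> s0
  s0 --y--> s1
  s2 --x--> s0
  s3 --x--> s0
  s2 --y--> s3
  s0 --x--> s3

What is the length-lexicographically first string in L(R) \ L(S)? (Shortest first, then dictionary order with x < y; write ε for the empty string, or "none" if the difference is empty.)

yxy

The string yxy is accepted by R but not by S.
No shorter string lies in the difference, and yxy is the lexicographically first length-3 string in L(R) \ L(S).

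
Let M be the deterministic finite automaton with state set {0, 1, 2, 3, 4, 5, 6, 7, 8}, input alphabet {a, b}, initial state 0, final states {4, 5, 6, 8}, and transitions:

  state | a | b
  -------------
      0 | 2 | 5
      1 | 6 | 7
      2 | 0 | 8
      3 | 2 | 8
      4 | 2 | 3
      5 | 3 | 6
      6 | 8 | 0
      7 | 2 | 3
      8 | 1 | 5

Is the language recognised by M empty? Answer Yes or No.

The string b is accepted: the run 0 → 5 ends in the accepting state 5.
Since at least one string is accepted, L(M) is not empty.

No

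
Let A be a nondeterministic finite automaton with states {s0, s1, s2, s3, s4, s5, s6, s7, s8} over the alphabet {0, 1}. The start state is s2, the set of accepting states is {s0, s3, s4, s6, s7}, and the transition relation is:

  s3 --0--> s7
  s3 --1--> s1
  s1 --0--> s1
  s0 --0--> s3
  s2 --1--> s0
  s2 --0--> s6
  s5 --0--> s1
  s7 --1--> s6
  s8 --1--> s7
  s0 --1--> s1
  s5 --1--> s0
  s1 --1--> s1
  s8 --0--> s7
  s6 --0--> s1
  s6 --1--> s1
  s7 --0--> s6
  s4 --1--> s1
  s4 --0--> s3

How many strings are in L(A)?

The useful subgraph on states {s0, s2, s3, s6, s7} is acyclic, so L(A) is finite; the longest accepting path visits 5 useful states, giving maximum string length 4.
Counting accepting paths from s2 by length: 2 of length 1, 1 of length 2, 1 of length 3, 2 of length 4. Total 6.

6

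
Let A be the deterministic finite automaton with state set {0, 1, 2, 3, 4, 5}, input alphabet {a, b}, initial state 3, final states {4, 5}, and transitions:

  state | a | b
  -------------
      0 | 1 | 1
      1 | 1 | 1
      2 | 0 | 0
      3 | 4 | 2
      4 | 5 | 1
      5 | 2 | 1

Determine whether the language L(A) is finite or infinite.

The useful states (reachable from 3 and able to reach an accepting state) are {3, 4, 5}.
Restricted to these states the transition graph has no cycle, so every accepting path has bounded length and L is finite.

finite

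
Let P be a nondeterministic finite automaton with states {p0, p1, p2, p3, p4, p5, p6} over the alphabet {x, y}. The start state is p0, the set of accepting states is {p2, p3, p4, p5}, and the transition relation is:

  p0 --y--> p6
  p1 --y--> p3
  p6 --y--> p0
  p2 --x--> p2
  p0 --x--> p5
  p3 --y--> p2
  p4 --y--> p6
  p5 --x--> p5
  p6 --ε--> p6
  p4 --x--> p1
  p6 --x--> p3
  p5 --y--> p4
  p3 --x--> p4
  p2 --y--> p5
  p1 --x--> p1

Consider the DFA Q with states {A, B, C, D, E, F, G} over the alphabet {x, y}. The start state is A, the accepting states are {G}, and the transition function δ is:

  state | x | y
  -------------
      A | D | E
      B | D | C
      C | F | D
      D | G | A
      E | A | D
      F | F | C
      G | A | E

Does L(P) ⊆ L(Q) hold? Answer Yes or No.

No

The string x is in L(P) but not in L(Q).
So L(P) ⊄ L(Q).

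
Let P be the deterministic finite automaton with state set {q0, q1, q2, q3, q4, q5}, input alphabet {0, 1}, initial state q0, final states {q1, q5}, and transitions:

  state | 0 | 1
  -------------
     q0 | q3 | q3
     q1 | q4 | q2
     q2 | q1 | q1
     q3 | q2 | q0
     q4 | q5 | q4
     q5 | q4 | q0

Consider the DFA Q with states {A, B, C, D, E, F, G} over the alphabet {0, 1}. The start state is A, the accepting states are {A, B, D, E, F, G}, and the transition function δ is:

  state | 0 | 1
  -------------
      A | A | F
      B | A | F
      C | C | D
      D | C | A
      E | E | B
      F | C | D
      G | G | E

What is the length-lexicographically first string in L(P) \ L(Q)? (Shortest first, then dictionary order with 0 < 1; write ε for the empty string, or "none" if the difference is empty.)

100

The string 100 is accepted by P but not by Q.
No shorter string lies in the difference, and 100 is the lexicographically first length-3 string in L(P) \ L(Q).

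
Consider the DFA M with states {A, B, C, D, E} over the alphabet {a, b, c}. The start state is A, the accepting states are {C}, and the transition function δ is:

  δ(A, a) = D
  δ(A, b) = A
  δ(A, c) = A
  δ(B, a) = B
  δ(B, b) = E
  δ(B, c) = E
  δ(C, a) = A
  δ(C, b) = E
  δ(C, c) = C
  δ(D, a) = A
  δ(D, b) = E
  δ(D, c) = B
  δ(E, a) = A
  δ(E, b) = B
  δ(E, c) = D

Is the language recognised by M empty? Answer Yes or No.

Yes

The states reachable from the start state are {A, B, D, E}.
None of the accepting states {C} is reachable, so no string is accepted and L(M) = ∅.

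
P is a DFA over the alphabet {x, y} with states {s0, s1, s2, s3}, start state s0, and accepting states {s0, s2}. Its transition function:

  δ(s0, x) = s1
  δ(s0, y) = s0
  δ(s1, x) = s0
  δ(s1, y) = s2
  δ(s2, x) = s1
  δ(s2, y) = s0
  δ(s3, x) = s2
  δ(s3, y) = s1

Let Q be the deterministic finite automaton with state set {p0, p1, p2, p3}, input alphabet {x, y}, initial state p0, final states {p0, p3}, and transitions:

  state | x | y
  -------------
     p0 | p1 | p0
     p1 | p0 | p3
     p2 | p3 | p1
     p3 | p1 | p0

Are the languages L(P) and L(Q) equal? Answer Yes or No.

Exploring the product automaton P × Q from the start pair (s0, p0), following both machines on each input symbol, reaches 3 state pairs: (s0, p0), (s1, p1), (s2, p3).
P accepts in {s0, s2} and Q accepts in {p0, p3}. In every reachable pair the two components are either both accepting — (s0, p0), (s2, p3) — or both non-accepting, so no string is accepted by exactly one of the machines: L(P) \ L(Q) and L(Q) \ L(P) are both empty.
Hence every string is accepted by P iff it is accepted by Q, and the two languages coincide.

Yes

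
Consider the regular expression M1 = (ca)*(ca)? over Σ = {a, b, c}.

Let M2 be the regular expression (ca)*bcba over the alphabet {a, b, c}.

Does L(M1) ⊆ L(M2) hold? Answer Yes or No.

The empty string ε is in L(M1) but not in L(M2).
So L(M1) ⊄ L(M2).

No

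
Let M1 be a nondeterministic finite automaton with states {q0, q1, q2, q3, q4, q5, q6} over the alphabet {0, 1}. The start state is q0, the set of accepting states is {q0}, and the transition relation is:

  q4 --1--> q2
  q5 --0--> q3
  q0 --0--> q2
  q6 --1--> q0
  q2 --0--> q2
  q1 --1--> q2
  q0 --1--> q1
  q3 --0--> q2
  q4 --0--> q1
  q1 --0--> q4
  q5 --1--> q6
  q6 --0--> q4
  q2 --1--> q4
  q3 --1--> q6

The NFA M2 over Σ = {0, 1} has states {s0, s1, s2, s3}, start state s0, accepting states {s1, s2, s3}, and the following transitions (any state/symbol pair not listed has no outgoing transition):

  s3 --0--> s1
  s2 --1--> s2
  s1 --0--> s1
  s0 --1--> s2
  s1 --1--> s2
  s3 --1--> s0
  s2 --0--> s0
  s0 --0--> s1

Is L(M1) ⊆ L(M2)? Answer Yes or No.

The empty string ε is in L(M1) but not in L(M2).
So L(M1) ⊄ L(M2).

No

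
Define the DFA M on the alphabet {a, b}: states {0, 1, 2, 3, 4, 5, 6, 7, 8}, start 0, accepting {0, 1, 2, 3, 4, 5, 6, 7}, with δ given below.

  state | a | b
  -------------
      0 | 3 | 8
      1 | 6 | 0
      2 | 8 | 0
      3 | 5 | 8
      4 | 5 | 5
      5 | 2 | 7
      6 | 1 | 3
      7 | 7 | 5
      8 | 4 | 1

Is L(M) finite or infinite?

State 0 is reachable from the start and can reach an accepting state, and it lies on the cycle 0 → 8 → 1 → 0.
Traversing that cycle any number of times yields accepted strings of unbounded length, so the language is infinite.

infinite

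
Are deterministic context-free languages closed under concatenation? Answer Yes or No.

Take L₁ = {ε, c} (finite, hence regular and DCFL) and L₂ = {c aⁿbⁿ : n≥0} ∪ {cc aⁿb²ⁿ : n≥0} (a DCFL: the number of leading c's tells the DPDA whether to pop one stack symbol per b or per two b's). Then L₁L₂ ∩ cca⁺b* = {cc aⁿbⁿ : n≥1} ∪ {cc aⁿb²ⁿ : n≥1}. If L₁L₂ were a DCFL, so would be this intersection with a regular set, and a DPDA for it started from its configuration after reading cc would accept {aⁿbⁿ : n≥1} ∪ {aⁿb²ⁿ : n≥1}, which no deterministic PDA accepts (a DPDA for it would have a single run on aⁿb²ⁿ, accepting after the prefix aⁿbⁿ and accepting again after n more b's; an ordinary PDA that simulates it on a's and b's and, at any moment when it is accepting, may switch to reading only a fresh letter d while feeding each d to the simulation as a b, would accept aⁱbʲdᵏ (k≥1) exactly when both aⁱbʲ and aⁱbʲ⁺ᵏ are in the language, i.e. its language intersected with the regular set a*b*d⁺ would be exactly {aⁿbⁿdⁿ : n≥1} — impossible, since context-free languages are closed under intersection with regular sets and {aⁿbⁿdⁿ} is not context-free). Hence L₁L₂ is not a DCFL.

No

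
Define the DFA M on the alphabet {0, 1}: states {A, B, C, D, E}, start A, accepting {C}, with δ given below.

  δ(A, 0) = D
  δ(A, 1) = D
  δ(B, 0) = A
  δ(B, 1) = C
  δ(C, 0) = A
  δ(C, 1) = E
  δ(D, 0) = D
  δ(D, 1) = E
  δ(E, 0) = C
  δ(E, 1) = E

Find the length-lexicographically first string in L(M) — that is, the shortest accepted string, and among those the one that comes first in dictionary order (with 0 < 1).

010

A breadth-first search from A reaches an accepting state first via the path A → D → E → C on input 010.
No string of length < 3 is accepted (BFS exhausts all shorter strings without reaching an accepting state), and 010 is the lexicographically least accepting string of length 3.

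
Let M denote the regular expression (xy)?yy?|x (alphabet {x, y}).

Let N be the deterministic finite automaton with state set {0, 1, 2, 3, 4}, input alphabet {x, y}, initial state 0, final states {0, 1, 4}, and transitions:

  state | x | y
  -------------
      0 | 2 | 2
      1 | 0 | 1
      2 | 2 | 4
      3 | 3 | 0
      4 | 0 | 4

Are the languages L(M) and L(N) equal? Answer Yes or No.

No

The string x is accepted by M but rejected by N.
So L(M) ≠ L(N).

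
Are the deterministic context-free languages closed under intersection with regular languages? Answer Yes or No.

Yes

Run the DPDA and a DFA for the regular language in lock-step (product of the two finite controls, one shared stack, the DFA component advancing only on genuine input moves); the result is still deterministic and accepts when both components accept.
So the deterministic context-free languages are closed under intersection with a regular language.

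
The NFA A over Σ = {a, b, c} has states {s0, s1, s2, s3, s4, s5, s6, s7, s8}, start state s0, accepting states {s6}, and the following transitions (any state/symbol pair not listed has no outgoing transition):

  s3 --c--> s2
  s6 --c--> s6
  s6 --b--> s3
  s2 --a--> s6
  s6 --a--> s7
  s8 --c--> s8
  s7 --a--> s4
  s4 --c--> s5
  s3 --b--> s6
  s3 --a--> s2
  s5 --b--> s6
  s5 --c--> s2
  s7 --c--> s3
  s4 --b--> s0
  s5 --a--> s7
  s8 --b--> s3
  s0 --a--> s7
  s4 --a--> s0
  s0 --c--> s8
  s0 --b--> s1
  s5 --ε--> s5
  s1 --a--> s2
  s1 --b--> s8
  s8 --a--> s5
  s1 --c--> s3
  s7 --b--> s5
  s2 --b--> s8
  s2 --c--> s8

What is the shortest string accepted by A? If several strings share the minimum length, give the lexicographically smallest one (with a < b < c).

abb

A breadth-first search from s0 reaches an accepting state first via the path s0 → s7 → s5 → s6 on input abb.
No string of length < 3 is accepted (BFS exhausts all shorter strings without reaching an accepting state), and abb is the lexicographically least accepting string of length 3.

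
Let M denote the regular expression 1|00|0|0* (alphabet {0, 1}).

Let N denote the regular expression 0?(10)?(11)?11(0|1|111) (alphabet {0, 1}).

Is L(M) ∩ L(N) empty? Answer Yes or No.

Yes

Converting the expression M to a DFA (subset construction, then merging equivalent states) gives the minimal DFA with states {m0, m1, m2, m3}, start state m0, accepting states {m0, m1, m2} and transitions m0: 0→m1, 1→m2; m1: 0→m1, 1→m3; m2: 0→m3, 1→m3; m3: 0→m3, 1→m3.
Converting the expression N to a DFA (subset construction, then merging equivalent states) gives the minimal DFA with states {n0, n1, n2, n3, n4, n5, n6, n7, n8, n9, n10, n11}, start state n0, accepting states {n7, n8, n10} and transitions n0: 0→n1, 1→n2; n1: 0→n3, 1→n2; n2: 0→n4, 1→n5; n3: 0→n3, 1→n3; n4: 0→n3, 1→n6; n5: 0→n7, 1→n8; n6: 0→n3, 1→n5; n7: 0→n3, 1→n3; n8: 0→n3, 1→n9; n9: 0→n7, 1→n10; n10: 0→n3, 1→n11; n11: 0→n3, 1→n7.
Exploring the product automaton M × N from the start pair (m0, n0), following both machines on each input symbol, reaches 14 state pairs: (m0, n0), (m1, n1), (m2, n2), (m1, n3), (m3, n2), (m3, n4), (m3, n5), (m3, n3), (m3, n6), (m3, n7), (m3, n8), (m3, n9), (m3, n10), (m3, n11).
M accepts in {m0, m1, m2} and N accepts in {n7, n8, n10}; no reachable pair has both components accepting, so no string drives both machines to acceptance simultaneously and L(M) ∩ L(N) = ∅.
So no string is accepted by both, and the intersection is empty.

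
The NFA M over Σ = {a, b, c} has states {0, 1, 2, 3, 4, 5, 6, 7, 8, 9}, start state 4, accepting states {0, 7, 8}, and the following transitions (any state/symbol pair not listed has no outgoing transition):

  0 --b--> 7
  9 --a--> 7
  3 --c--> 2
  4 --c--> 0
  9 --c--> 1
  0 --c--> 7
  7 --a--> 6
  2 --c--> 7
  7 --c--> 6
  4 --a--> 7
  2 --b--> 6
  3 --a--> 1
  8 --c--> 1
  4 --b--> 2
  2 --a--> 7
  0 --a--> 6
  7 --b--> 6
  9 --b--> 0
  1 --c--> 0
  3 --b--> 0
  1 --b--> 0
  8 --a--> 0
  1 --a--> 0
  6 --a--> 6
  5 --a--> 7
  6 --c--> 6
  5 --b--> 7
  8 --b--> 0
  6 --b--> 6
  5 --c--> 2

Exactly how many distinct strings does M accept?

6

The useful subgraph on states {0, 2, 4, 7} is acyclic, so L(M) is finite; the longest accepting path visits 3 useful states, giving maximum string length 2.
Counting accepting paths from 4 by length: 2 of length 1, 4 of length 2. Total 6.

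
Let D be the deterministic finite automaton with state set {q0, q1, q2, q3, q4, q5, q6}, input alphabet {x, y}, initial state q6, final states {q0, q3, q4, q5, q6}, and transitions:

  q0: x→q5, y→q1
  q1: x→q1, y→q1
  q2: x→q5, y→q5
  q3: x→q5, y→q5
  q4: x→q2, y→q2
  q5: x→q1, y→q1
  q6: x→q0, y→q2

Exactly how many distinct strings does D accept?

5

The useful subgraph on states {q0, q2, q5, q6} is acyclic, so L(D) is finite; the longest accepting path visits 3 useful states, giving maximum string length 2.
Counting accepting paths from q6 by length: 1 of length 0, 1 of length 1, 3 of length 2. Total 5.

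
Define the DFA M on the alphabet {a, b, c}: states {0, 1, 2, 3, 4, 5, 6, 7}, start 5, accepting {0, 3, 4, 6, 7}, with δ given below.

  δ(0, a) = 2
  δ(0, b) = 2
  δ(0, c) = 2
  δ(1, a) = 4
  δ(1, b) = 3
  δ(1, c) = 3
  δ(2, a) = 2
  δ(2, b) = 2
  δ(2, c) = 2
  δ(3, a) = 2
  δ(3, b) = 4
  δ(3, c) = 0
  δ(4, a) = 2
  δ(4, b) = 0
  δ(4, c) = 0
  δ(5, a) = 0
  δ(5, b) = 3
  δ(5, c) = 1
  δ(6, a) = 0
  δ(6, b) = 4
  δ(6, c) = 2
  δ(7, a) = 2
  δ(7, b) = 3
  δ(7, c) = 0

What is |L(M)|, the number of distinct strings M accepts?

19

The useful subgraph on states {0, 1, 3, 4, 5} is acyclic, so L(M) is finite; the longest accepting path visits 5 useful states, giving maximum string length 4.
Counting accepting paths from 5 by length: 2 of length 1, 5 of length 2, 8 of length 3, 4 of length 4. Total 19.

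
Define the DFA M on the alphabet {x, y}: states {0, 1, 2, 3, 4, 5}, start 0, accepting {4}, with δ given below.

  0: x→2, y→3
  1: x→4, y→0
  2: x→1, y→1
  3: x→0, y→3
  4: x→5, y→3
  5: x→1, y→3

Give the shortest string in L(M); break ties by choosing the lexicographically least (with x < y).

A breadth-first search from 0 reaches an accepting state first via the path 0 → 2 → 1 → 4 on input xxx.
No string of length < 3 is accepted (BFS exhausts all shorter strings without reaching an accepting state), and xxx is the lexicographically least accepting string of length 3.

xxx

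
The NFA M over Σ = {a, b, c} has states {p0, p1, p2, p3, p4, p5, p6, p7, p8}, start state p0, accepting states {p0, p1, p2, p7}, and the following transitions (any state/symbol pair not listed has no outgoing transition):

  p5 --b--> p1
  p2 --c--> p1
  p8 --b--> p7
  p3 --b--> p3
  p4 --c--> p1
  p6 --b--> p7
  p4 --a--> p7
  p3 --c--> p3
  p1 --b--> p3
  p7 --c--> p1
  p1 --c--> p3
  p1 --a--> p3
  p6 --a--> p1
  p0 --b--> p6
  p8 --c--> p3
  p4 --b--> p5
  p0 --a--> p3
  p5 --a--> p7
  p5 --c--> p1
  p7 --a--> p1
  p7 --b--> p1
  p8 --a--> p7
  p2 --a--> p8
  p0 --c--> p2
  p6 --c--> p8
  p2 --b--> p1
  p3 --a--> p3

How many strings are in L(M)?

The useful subgraph on states {p0, p1, p2, p6, p7, p8} is acyclic, so L(M) is finite; the longest accepting path visits 5 useful states, giving maximum string length 4.
Counting accepting paths from p0 by length: 1 of length 0, 1 of length 1, 4 of length 2, 7 of length 3, 12 of length 4. Total 25.

25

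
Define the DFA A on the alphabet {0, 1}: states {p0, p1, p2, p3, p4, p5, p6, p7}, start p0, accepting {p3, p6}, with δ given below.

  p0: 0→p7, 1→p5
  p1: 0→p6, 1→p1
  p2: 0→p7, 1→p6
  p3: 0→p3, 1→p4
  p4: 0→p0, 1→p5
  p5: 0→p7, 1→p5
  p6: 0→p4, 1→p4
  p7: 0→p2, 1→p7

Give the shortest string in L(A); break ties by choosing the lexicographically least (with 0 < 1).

A breadth-first search from p0 reaches an accepting state first via the path p0 → p7 → p2 → p6 on input 001.
No string of length < 3 is accepted (BFS exhausts all shorter strings without reaching an accepting state), and 001 is the lexicographically least accepting string of length 3.

001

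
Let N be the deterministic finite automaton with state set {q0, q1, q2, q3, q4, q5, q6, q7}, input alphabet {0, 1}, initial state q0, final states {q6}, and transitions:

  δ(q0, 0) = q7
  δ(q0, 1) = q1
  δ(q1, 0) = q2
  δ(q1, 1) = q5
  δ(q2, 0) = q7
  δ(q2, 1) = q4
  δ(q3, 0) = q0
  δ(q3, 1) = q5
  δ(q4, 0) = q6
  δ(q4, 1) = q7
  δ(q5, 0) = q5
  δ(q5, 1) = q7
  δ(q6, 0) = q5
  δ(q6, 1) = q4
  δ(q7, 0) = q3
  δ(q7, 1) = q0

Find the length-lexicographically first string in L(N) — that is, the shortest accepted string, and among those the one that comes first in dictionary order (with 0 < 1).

1010

A breadth-first search from q0 reaches an accepting state first via the path q0 → q1 → q2 → q4 → q6 on input 1010.
No string of length < 4 is accepted (BFS exhausts all shorter strings without reaching an accepting state), and 1010 is the lexicographically least accepting string of length 4.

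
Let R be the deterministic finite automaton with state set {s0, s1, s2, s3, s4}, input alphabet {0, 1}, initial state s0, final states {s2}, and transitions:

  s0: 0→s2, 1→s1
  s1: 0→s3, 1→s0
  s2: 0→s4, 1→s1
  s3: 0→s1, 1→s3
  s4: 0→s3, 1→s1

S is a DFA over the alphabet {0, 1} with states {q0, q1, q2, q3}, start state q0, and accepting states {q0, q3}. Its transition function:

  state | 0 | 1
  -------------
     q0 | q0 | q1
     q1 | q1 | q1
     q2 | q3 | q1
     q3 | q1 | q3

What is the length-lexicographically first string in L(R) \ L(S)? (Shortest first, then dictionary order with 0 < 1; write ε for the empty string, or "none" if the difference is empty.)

The string 110 is accepted by R but not by S.
No shorter string lies in the difference, and 110 is the lexicographically first length-3 string in L(R) \ L(S).

110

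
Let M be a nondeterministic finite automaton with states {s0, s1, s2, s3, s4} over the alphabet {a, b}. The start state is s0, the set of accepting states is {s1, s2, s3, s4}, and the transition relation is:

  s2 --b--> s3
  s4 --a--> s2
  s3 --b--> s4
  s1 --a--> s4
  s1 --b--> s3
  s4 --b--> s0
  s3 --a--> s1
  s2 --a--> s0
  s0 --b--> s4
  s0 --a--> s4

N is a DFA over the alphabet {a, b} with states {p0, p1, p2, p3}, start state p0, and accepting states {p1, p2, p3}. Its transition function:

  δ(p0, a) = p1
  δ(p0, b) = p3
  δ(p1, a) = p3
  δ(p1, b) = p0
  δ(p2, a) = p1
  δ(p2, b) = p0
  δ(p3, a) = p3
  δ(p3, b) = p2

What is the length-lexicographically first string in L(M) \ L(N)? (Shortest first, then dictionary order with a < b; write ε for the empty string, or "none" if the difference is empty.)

The string bbb is accepted by M but not by N.
No shorter string lies in the difference, and bbb is the lexicographically first length-3 string in L(M) \ L(N).

bbb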